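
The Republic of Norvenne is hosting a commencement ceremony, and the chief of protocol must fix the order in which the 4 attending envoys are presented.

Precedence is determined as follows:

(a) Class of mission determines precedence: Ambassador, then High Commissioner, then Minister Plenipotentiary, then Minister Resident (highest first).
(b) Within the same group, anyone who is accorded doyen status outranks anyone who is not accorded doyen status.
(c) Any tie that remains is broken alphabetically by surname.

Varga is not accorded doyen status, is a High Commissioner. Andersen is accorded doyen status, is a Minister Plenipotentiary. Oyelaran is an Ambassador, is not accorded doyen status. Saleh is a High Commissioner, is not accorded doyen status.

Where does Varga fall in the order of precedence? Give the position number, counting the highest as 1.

By class of mission: Oyelaran (Ambassador); then Saleh and Varga (High Commissioner); then Andersen (Minister Plenipotentiary).
Saleh and Varga are each not accorded doyen status, so the next rule applies.
Among Saleh and Varga, alphabetically by surname: Saleh before Varga.
Order: Oyelaran, Saleh, Varga, Andersen. So position 3.

3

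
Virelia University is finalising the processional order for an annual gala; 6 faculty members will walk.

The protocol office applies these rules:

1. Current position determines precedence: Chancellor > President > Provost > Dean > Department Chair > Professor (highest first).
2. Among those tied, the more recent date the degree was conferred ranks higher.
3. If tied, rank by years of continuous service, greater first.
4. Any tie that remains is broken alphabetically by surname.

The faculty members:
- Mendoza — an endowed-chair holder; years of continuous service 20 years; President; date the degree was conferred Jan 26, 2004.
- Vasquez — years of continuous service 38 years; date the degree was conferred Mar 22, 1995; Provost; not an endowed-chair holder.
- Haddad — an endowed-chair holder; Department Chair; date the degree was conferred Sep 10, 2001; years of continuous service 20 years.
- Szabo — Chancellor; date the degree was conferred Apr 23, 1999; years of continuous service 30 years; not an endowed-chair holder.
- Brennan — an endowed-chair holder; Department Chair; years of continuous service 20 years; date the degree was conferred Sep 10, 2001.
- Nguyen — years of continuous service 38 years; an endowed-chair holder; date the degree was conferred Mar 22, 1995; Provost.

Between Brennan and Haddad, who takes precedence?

Brennan

By current position: Szabo (Chancellor); then Mendoza (President); then Nguyen and Vasquez (Provost); then Brennan and Haddad (Department Chair).
Nguyen and Vasquez both have date the degree was conferred Mar 22, 1995, so the next rule applies.
Nguyen and Vasquez both have years of continuous service 38 years, so the next rule applies.
Among Nguyen and Vasquez, alphabetically by surname: Nguyen before Vasquez.
Brennan and Haddad both have date the degree was conferred Sep 10, 2001, so the next rule applies.
Brennan and Haddad both have years of continuous service 20 years, so the next rule applies.
Among Brennan and Haddad, alphabetically by surname: Brennan before Haddad.
So Brennan takes precedence.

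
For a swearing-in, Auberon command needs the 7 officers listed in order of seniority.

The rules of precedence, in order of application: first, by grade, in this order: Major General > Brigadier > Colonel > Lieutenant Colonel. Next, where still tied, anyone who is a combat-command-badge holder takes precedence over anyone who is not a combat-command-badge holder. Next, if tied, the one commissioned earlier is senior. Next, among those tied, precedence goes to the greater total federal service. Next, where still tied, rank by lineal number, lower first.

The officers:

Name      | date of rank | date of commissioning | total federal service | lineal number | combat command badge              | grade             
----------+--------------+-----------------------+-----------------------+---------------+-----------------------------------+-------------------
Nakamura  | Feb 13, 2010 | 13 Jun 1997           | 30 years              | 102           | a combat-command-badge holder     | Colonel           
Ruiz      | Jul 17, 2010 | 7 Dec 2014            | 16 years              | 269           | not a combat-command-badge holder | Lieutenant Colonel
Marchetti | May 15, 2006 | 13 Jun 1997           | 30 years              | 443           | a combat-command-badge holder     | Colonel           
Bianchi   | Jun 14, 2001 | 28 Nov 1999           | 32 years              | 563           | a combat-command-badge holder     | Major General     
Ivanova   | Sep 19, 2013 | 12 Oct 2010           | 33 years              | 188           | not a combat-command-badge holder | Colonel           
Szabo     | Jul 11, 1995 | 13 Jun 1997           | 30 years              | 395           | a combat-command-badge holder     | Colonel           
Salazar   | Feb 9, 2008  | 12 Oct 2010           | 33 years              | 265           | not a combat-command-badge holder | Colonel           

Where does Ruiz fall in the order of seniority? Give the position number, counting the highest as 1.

7

By grade: Bianchi (Major General); then Nakamura, Szabo, Marchetti, Ivanova and Salazar (Colonel); then Ruiz (Lieutenant Colonel).
Among Nakamura, Szabo, Marchetti, Ivanova and Salazar, a combat-command-badge holder before not a combat-command-badge holder: Nakamura, Szabo and Marchetti (a combat-command-badge holder) before Ivanova and Salazar (not a combat-command-badge holder).
Nakamura, Szabo and Marchetti all have date of commissioning 13 Jun 1997, so the next rule applies.
Nakamura, Szabo and Marchetti all have total federal service 30 years, so the next rule applies.
Among Nakamura, Szabo and Marchetti, by lineal number (lower first): Nakamura (102) before Szabo (395) before Marchetti (443).
Ivanova and Salazar both have date of commissioning 12 Oct 2010, so the next rule applies.
Ivanova and Salazar both have total federal service 33 years, so the next rule applies.
Among Ivanova and Salazar, by lineal number (lower first): Ivanova (188) before Salazar (265).
Order: Bianchi, Nakamura, Szabo, Marchetti, Ivanova, Salazar, Ruiz. So position 7.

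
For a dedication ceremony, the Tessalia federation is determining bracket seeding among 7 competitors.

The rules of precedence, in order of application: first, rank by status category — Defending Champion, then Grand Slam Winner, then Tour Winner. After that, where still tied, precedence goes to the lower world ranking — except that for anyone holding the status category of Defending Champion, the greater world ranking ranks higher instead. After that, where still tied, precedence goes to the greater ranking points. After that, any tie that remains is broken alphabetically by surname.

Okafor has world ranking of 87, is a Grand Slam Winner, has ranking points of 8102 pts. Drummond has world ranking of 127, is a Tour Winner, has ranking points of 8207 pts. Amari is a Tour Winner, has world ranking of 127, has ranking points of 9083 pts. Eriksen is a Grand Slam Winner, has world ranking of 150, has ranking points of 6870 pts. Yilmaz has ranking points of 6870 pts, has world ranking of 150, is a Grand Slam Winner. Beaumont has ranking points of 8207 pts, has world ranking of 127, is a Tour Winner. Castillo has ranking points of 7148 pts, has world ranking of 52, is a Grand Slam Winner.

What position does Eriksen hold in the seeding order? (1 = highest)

3

By status category: Castillo, Okafor, Eriksen and Yilmaz (Grand Slam Winner); then Amari, Beaumont and Drummond (Tour Winner).
Among Castillo, Okafor, Eriksen and Yilmaz, by world ranking (lower first): Castillo (52) before Okafor (87) before Eriksen and Yilmaz (150).
Eriksen and Yilmaz both have ranking points 6870 pts, so the next rule applies.
Among Eriksen and Yilmaz, alphabetically by surname: Eriksen before Yilmaz.
Amari, Beaumont and Drummond all have world ranking 127, so the next rule applies.
Among Amari, Beaumont and Drummond, by ranking points (higher first): Amari (9083 pts) before Beaumont and Drummond (8207 pts).
Among Beaumont and Drummond, alphabetically by surname: Beaumont before Drummond.
Order: Castillo, Okafor, Eriksen, Yilmaz, Amari, Beaumont, Drummond. So position 3.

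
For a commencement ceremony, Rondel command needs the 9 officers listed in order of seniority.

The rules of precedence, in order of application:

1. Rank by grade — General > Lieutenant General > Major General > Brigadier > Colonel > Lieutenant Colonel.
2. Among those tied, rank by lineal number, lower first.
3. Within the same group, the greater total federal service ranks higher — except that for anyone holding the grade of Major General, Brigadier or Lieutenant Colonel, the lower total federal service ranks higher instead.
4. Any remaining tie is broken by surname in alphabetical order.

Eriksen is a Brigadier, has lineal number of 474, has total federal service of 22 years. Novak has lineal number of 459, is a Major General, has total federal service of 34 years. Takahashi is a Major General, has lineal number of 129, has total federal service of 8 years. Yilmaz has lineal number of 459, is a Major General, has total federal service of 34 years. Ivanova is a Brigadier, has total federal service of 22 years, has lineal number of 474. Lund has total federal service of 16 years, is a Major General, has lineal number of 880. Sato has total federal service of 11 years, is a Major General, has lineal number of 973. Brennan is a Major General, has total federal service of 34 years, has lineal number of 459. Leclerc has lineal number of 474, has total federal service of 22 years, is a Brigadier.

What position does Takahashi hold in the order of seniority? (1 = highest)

By grade: Takahashi, Brennan, Novak, Yilmaz, Lund and Sato (Major General); then Eriksen, Ivanova and Leclerc (Brigadier).
Among Takahashi, Brennan, Novak, Yilmaz, Lund and Sato, by lineal number (lower first): Takahashi (129) before Brennan, Novak and Yilmaz (459) before Lund (880) before Sato (973).
Brennan, Novak and Yilmaz all have total federal service 34 years, so the next rule applies.
Among Brennan, Novak and Yilmaz, alphabetically by surname: Brennan before Novak before Yilmaz.
Eriksen, Ivanova and Leclerc all have lineal number 474, so the next rule applies.
Eriksen, Ivanova and Leclerc all have total federal service 22 years, so the next rule applies.
Among Eriksen, Ivanova and Leclerc, alphabetically by surname: Eriksen before Ivanova before Leclerc.
Order: Takahashi, Brennan, Novak, Yilmaz, Lund, Sato, Eriksen, Ivanova, Leclerc. So position 1.

1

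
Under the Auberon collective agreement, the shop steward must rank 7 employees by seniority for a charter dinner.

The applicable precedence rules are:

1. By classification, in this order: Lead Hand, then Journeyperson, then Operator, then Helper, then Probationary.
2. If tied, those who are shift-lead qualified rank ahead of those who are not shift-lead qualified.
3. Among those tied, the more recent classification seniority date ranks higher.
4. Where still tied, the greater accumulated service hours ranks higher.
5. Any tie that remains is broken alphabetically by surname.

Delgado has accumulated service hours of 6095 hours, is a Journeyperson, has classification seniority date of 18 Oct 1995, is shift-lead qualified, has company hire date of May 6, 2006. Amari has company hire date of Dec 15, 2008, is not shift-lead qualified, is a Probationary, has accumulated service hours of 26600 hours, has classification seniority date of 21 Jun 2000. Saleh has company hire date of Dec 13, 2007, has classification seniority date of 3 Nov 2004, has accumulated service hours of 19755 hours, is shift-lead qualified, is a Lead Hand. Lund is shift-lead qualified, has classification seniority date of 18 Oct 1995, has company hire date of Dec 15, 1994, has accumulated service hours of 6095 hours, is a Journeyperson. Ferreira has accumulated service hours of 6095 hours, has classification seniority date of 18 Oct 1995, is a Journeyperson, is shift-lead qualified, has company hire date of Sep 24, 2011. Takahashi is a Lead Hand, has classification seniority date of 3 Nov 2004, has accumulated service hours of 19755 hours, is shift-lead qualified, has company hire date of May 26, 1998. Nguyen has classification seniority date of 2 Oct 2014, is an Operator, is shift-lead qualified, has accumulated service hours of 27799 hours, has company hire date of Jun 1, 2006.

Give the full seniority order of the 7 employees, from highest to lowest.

By classification: Saleh and Takahashi (Lead Hand); then Delgado, Ferreira and Lund (Journeyperson); then Nguyen (Operator); then Amari (Probationary).
Saleh and Takahashi are each shift-lead qualified, so the next rule applies.
Saleh and Takahashi both have classification seniority date 3 Nov 2004, so the next rule applies.
Saleh and Takahashi both have accumulated service hours 19755 hours, so the next rule applies.
Among Saleh and Takahashi, alphabetically by surname: Saleh before Takahashi.
Delgado, Ferreira and Lund are each shift-lead qualified, so the next rule applies.
Delgado, Ferreira and Lund all have classification seniority date 18 Oct 1995, so the next rule applies.
Delgado, Ferreira and Lund all have accumulated service hours 6095 hours, so the next rule applies.
Among Delgado, Ferreira and Lund, alphabetically by surname: Delgado before Ferreira before Lund.
Full order: Saleh, Takahashi, Delgado, Ferreira, Lund, Nguyen, Amari.

Saleh, Takahashi, Delgado, Ferreira, Lund, Nguyen, Amari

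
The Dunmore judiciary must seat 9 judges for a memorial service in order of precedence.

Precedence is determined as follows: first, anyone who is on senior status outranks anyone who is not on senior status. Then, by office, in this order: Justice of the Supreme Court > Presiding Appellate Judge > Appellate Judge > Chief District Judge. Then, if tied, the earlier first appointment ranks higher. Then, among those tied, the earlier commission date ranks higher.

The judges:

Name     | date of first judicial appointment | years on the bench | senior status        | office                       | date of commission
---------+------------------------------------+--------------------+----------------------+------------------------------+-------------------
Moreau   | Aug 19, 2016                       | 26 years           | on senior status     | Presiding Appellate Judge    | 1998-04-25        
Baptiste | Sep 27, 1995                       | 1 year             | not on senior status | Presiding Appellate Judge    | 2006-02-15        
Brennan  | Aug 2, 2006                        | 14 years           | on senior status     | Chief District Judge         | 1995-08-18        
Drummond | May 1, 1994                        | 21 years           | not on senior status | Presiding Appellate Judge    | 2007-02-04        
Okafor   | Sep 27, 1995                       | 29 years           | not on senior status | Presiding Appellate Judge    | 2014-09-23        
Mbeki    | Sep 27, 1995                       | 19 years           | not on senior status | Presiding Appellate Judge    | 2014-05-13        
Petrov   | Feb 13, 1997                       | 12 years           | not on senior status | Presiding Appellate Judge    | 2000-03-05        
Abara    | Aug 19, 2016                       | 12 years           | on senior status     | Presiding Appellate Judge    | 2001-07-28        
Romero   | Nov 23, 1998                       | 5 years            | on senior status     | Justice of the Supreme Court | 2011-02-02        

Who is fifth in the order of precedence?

Drummond

By the first rule: Romero, Moreau, Abara and Brennan (each on senior status); then Drummond, Baptiste, Mbeki, Okafor and Petrov (each not on senior status).
Among Romero, Moreau, Abara and Brennan, by office: Romero (Justice of the Supreme Court) before Moreau and Abara (Presiding Appellate Judge) before Brennan (Chief District Judge).
Moreau and Abara both have date of first judicial appointment Aug 19, 2016, so the next rule applies.
Among Moreau and Abara, by date of commission (earlier first): Moreau (1998-04-25) before Abara (2001-07-28).
Drummond, Baptiste, Mbeki, Okafor and Petrov are each Presiding Appellate Judge, so the next rule applies.
Among Drummond, Baptiste, Mbeki, Okafor and Petrov, by date of first judicial appointment (earlier first): Drummond (May 1, 1994) before Baptiste, Mbeki and Okafor (Sep 27, 1995) before Petrov (Feb 13, 1997).
Among Baptiste, Mbeki and Okafor, by date of commission (earlier first): Baptiste (2006-02-15) before Mbeki (2014-05-13) before Okafor (2014-09-23).
Order: Romero, Moreau, Abara, Brennan, Drummond, Baptiste, Mbeki, Okafor, Petrov.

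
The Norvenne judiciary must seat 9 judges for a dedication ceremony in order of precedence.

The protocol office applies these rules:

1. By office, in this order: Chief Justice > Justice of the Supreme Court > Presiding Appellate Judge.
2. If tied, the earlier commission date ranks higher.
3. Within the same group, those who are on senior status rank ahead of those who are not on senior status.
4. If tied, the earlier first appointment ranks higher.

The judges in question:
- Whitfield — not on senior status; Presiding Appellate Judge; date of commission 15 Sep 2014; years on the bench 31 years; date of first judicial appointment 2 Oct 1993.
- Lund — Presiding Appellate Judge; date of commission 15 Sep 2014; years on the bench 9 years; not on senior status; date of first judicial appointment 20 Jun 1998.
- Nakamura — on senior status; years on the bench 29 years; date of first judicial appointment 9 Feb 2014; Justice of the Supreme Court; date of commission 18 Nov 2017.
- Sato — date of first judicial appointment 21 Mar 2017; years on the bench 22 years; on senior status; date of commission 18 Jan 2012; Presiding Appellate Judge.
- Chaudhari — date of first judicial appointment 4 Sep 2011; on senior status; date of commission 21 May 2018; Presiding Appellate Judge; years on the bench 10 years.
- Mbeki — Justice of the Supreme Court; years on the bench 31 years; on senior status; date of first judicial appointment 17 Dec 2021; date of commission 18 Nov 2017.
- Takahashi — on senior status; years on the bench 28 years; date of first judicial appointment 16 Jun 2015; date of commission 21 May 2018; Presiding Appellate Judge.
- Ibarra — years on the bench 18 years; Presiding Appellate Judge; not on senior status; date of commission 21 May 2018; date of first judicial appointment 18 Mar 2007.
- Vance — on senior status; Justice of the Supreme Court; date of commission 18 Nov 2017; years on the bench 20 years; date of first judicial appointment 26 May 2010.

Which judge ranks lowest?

Ibarra

By office: Vance, Nakamura and Mbeki (Justice of the Supreme Court); then Sato, Whitfield, Lund, Chaudhari, Takahashi and Ibarra (Presiding Appellate Judge).
Vance, Nakamura and Mbeki all have date of commission 18 Nov 2017, so the next rule applies.
Vance, Nakamura and Mbeki are each on senior status, so the next rule applies.
Among Vance, Nakamura and Mbeki, by date of first judicial appointment (earlier first): Vance (26 May 2010) before Nakamura (9 Feb 2014) before Mbeki (17 Dec 2021).
Among Sato, Whitfield, Lund, Chaudhari, Takahashi and Ibarra, by date of commission (earlier first): Sato (18 Jan 2012) before Whitfield and Lund (15 Sep 2014) before Chaudhari, Takahashi and Ibarra (21 May 2018).
Whitfield and Lund are each not on senior status, so the next rule applies.
Among Whitfield and Lund, by date of first judicial appointment (earlier first): Whitfield (2 Oct 1993) before Lund (20 Jun 1998).
Among Chaudhari, Takahashi and Ibarra, on senior status before not on senior status: Chaudhari and Takahashi (on senior status) before Ibarra (not on senior status).
Among Chaudhari and Takahashi, by date of first judicial appointment (earlier first): Chaudhari (4 Sep 2011) before Takahashi (16 Jun 2015).
Order: Vance, Nakamura, Mbeki, Sato, Whitfield, Lund, Chaudhari, Takahashi, Ibarra.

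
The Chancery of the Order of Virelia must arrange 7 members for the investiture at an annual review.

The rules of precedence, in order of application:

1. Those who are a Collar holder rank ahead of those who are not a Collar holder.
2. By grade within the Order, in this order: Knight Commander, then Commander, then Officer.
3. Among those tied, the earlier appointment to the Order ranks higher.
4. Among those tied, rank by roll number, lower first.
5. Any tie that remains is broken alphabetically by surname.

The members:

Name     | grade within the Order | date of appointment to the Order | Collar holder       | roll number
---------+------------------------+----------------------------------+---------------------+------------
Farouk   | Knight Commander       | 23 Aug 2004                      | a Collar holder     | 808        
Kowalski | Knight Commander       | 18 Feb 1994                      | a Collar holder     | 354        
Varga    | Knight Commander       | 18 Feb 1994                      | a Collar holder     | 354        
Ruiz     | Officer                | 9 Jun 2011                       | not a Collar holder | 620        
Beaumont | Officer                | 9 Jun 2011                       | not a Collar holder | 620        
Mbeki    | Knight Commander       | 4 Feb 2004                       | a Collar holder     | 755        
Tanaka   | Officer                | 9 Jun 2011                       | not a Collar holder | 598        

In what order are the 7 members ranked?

Kowalski, Varga, Mbeki, Farouk, Tanaka, Beaumont, Ruiz

By the first rule: Kowalski, Varga, Mbeki and Farouk (each a Collar holder); then Tanaka, Beaumont and Ruiz (each not a Collar holder).
Kowalski, Varga, Mbeki and Farouk are each Knight Commander, so the next rule applies.
Among Kowalski, Varga, Mbeki and Farouk, by date of appointment to the Order (earlier first): Kowalski and Varga (18 Feb 1994) before Mbeki (4 Feb 2004) before Farouk (23 Aug 2004).
Kowalski and Varga both have roll number 354, so the next rule applies.
Among Kowalski and Varga, alphabetically by surname: Kowalski before Varga.
Tanaka, Beaumont and Ruiz are each Officer, so the next rule applies.
Tanaka, Beaumont and Ruiz all have date of appointment to the Order 9 Jun 2011, so the next rule applies.
Among Tanaka, Beaumont and Ruiz, by roll number (lower first): Tanaka (598) before Beaumont and Ruiz (620).
Among Beaumont and Ruiz, alphabetically by surname: Beaumont before Ruiz.
Full order: Kowalski, Varga, Mbeki, Farouk, Tanaka, Beaumont, Ruiz.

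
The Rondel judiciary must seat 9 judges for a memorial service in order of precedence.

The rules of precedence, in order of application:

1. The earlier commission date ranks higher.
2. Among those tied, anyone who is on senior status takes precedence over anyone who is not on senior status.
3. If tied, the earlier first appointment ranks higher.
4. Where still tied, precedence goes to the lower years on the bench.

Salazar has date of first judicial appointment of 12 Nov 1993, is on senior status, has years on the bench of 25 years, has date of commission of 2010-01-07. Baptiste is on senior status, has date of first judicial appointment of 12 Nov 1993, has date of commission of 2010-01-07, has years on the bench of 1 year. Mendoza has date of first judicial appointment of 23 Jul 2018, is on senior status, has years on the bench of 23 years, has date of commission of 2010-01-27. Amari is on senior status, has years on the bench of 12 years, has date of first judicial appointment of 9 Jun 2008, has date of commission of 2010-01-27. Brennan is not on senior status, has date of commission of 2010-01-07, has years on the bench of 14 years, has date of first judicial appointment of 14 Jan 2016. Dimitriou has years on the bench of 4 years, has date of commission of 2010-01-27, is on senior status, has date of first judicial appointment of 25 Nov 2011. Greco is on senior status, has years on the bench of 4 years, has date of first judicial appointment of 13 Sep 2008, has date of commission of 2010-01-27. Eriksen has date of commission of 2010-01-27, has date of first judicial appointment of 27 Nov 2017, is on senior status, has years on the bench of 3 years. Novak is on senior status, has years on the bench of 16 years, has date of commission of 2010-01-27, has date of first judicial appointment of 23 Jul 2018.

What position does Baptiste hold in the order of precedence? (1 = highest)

1

By date of commission (earlier first): Baptiste, Salazar and Brennan (each 2010-01-07); then Amari, Greco, Dimitriou, Eriksen, Novak and Mendoza (each 2010-01-27).
Among Baptiste, Salazar and Brennan, on senior status before not on senior status: Baptiste and Salazar (on senior status) before Brennan (not on senior status).
Baptiste and Salazar both have date of first judicial appointment 12 Nov 1993, so the next rule applies.
Among Baptiste and Salazar, by years on the bench (lower first): Baptiste (1 year) before Salazar (25 years).
Amari, Greco, Dimitriou, Eriksen, Novak and Mendoza are each on senior status, so the next rule applies.
Among Amari, Greco, Dimitriou, Eriksen, Novak and Mendoza, by date of first judicial appointment (earlier first): Amari (9 Jun 2008) before Greco (13 Sep 2008) before Dimitriou (25 Nov 2011) before Eriksen (27 Nov 2017) before Novak and Mendoza (23 Jul 2018).
Among Novak and Mendoza, by years on the bench (lower first): Novak (16 years) before Mendoza (23 years).
Order: Baptiste, Salazar, Brennan, Amari, Greco, Dimitriou, Eriksen, Novak, Mendoza. So position 1.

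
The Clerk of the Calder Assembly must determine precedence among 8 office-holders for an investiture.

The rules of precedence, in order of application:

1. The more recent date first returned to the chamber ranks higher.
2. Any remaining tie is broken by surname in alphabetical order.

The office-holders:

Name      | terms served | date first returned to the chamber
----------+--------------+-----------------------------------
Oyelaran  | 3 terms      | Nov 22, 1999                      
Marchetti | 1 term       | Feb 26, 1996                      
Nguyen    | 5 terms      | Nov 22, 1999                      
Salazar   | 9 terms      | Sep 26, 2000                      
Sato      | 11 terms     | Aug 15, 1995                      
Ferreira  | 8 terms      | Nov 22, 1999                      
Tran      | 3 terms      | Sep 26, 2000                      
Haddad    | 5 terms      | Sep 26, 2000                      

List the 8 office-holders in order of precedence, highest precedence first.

Haddad, Salazar, Tran, Ferreira, Nguyen, Oyelaran, Marchetti, Sato

By date first returned to the chamber (later first): Haddad, Salazar and Tran (each Sep 26, 2000); then Ferreira, Nguyen and Oyelaran (each Nov 22, 1999); then Marchetti (Feb 26, 1996); then Sato (Aug 15, 1995).
Among Haddad, Salazar and Tran, alphabetically by surname: Haddad before Salazar before Tran.
Among Ferreira, Nguyen and Oyelaran, alphabetically by surname: Ferreira before Nguyen before Oyelaran.
Full order: Haddad, Salazar, Tran, Ferreira, Nguyen, Oyelaran, Marchetti, Sato.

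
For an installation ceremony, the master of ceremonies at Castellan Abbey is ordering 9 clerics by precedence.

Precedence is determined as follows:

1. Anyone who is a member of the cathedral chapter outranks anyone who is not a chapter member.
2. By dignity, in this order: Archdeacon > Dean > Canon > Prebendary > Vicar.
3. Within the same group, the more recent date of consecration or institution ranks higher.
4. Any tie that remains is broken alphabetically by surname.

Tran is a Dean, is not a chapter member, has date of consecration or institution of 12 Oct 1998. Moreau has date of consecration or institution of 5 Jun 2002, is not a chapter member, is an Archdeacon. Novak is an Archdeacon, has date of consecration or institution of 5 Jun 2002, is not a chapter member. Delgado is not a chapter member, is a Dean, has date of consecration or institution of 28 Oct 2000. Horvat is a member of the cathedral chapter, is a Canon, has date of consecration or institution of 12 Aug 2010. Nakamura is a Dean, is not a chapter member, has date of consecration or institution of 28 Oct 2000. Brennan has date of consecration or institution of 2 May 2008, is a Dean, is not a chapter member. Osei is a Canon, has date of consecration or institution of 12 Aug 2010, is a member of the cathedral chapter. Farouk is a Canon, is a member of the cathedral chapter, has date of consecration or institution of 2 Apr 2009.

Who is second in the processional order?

Osei

By the first rule: Horvat, Osei and Farouk (each a member of the cathedral chapter); then Moreau, Novak, Brennan, Delgado, Nakamura and Tran (each not a chapter member).
Horvat, Osei and Farouk are each Canon, so the next rule applies.
Among Horvat, Osei and Farouk, by date of consecration or institution (later first): Horvat and Osei (12 Aug 2010) before Farouk (2 Apr 2009).
Among Horvat and Osei, alphabetically by surname: Horvat before Osei.
Among Moreau, Novak, Brennan, Delgado, Nakamura and Tran, by dignity: Moreau and Novak (Archdeacon) before Brennan, Delgado, Nakamura and Tran (Dean).
Moreau and Novak both have date of consecration or institution 5 Jun 2002, so the next rule applies.
Among Moreau and Novak, alphabetically by surname: Moreau before Novak.
Among Brennan, Delgado, Nakamura and Tran, by date of consecration or institution (later first): Brennan (2 May 2008) before Delgado and Nakamura (28 Oct 2000) before Tran (12 Oct 1998).
Among Delgado and Nakamura, alphabetically by surname: Delgado before Nakamura.
Order: Horvat, Osei, Farouk, Moreau, Novak, Brennan, Delgado, Nakamura, Tran.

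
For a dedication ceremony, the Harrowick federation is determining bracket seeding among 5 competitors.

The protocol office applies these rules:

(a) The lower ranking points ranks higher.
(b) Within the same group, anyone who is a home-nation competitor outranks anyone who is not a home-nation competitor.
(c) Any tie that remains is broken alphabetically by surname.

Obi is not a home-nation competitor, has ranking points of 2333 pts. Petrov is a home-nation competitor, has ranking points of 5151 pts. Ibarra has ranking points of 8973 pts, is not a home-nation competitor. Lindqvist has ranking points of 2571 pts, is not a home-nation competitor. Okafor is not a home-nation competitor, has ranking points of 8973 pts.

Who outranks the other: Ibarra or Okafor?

Ibarra

By ranking points (lower first): Obi (2333 pts); then Lindqvist (2571 pts); then Petrov (5151 pts); then Ibarra and Okafor (both 8973 pts).
Ibarra and Okafor are each not a home-nation competitor, so the next rule applies.
Among Ibarra and Okafor, alphabetically by surname: Ibarra before Okafor.
So Ibarra takes precedence.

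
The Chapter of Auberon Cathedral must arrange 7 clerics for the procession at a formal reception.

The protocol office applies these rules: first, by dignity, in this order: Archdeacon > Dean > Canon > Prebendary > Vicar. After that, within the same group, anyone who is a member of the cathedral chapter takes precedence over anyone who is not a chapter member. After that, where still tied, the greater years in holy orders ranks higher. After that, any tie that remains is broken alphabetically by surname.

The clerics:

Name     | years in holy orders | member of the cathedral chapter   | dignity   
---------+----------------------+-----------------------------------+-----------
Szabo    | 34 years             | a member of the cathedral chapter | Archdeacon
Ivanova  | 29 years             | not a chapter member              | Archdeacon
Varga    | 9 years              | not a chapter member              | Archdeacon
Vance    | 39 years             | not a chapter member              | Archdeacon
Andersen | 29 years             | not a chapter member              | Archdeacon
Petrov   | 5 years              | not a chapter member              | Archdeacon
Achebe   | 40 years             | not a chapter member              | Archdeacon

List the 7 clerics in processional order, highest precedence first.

By dignity: Szabo, Achebe, Vance, Andersen, Ivanova, Varga and Petrov (Archdeacon).
Among Szabo, Achebe, Vance, Andersen, Ivanova, Varga and Petrov, a member of the cathedral chapter before not a chapter member: Szabo (a member of the cathedral chapter) before Achebe, Vance, Andersen, Ivanova, Varga and Petrov (not a chapter member).
Among Achebe, Vance, Andersen, Ivanova, Varga and Petrov, by years in holy orders (higher first): Achebe (40 years) before Vance (39 years) before Andersen and Ivanova (29 years) before Varga (9 years) before Petrov (5 years).
Among Andersen and Ivanova, alphabetically by surname: Andersen before Ivanova.
Full order: Szabo, Achebe, Vance, Andersen, Ivanova, Varga, Petrov.

Szabo, Achebe, Vance, Andersen, Ivanova, Varga, Petrov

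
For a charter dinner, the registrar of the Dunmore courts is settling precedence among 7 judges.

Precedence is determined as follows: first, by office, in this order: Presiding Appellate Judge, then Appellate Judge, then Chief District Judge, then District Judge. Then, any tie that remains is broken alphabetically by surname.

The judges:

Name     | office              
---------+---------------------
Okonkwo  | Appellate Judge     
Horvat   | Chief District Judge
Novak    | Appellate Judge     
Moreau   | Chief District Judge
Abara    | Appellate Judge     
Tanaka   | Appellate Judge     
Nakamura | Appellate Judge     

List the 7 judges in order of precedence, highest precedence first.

By office: Abara, Nakamura, Novak, Okonkwo and Tanaka (Appellate Judge); then Horvat and Moreau (Chief District Judge).
Among Abara, Nakamura, Novak, Okonkwo and Tanaka, alphabetically by surname: Abara before Nakamura before Novak before Okonkwo before Tanaka.
Among Horvat and Moreau, alphabetically by surname: Horvat before Moreau.
Full order: Abara, Nakamura, Novak, Okonkwo, Tanaka, Horvat, Moreau.

Abara, Nakamura, Novak, Okonkwo, Tanaka, Horvat, Moreau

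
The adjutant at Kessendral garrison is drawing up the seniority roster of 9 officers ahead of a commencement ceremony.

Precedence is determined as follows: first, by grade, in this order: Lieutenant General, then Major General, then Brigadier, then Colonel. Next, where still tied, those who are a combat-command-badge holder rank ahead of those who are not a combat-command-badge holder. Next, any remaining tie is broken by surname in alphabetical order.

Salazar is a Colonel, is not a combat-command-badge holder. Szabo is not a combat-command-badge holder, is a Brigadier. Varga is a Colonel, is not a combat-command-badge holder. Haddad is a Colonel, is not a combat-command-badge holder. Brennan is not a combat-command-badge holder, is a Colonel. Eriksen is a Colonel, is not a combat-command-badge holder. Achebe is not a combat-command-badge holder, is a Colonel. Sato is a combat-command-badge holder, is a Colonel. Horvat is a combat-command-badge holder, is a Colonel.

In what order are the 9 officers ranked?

Szabo, Horvat, Sato, Achebe, Brennan, Eriksen, Haddad, Salazar, Varga

By grade: Szabo (Brigadier); then Horvat, Sato, Achebe, Brennan, Eriksen, Haddad, Salazar and Varga (Colonel).
Among Horvat, Sato, Achebe, Brennan, Eriksen, Haddad, Salazar and Varga, a combat-command-badge holder before not a combat-command-badge holder: Horvat and Sato (a combat-command-badge holder) before Achebe, Brennan, Eriksen, Haddad, Salazar and Varga (not a combat-command-badge holder).
Among Horvat and Sato, alphabetically by surname: Horvat before Sato.
Among Achebe, Brennan, Eriksen, Haddad, Salazar and Varga, alphabetically by surname: Achebe before Brennan before Eriksen before Haddad before Salazar before Varga.
Full order: Szabo, Horvat, Sato, Achebe, Brennan, Eriksen, Haddad, Salazar, Varga.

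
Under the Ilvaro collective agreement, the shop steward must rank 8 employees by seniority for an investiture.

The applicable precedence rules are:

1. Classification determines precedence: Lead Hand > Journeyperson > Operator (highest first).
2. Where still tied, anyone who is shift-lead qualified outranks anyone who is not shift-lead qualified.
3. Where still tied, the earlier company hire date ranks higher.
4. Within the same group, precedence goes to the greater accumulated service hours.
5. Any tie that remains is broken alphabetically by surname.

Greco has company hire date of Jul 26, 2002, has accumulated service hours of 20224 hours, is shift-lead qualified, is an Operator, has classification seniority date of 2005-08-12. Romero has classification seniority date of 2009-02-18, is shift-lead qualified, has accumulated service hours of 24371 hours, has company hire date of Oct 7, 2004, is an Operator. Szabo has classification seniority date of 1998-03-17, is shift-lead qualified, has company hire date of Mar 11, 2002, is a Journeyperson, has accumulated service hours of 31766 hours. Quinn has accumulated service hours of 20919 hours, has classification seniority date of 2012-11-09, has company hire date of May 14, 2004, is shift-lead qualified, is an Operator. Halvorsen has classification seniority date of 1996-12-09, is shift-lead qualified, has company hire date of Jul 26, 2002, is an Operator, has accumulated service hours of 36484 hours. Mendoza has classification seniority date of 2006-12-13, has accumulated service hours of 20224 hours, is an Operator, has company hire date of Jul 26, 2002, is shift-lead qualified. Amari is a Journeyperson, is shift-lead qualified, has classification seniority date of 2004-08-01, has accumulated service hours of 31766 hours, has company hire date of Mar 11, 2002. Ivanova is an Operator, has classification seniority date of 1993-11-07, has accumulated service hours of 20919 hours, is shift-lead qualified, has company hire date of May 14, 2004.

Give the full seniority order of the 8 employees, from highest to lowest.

Amari, Szabo, Halvorsen, Greco, Mendoza, Ivanova, Quinn, Romero

By classification: Amari and Szabo (Journeyperson); then Halvorsen, Greco, Mendoza, Ivanova, Quinn and Romero (Operator).
Amari and Szabo are each shift-lead qualified, so the next rule applies.
Amari and Szabo both have company hire date Mar 11, 2002, so the next rule applies.
Amari and Szabo both have accumulated service hours 31766 hours, so the next rule applies.
Among Amari and Szabo, alphabetically by surname: Amari before Szabo.
Halvorsen, Greco, Mendoza, Ivanova, Quinn and Romero are each shift-lead qualified, so the next rule applies.
Among Halvorsen, Greco, Mendoza, Ivanova, Quinn and Romero, by company hire date (earlier first): Halvorsen, Greco and Mendoza (Jul 26, 2002) before Ivanova and Quinn (May 14, 2004) before Romero (Oct 7, 2004).
Among Halvorsen, Greco and Mendoza, by accumulated service hours (higher first): Halvorsen (36484 hours) before Greco and Mendoza (20224 hours).
Among Greco and Mendoza, alphabetically by surname: Greco before Mendoza.
Ivanova and Quinn both have accumulated service hours 20919 hours, so the next rule applies.
Among Ivanova and Quinn, alphabetically by surname: Ivanova before Quinn.
Full order: Amari, Szabo, Halvorsen, Greco, Mendoza, Ivanova, Quinn, Romero.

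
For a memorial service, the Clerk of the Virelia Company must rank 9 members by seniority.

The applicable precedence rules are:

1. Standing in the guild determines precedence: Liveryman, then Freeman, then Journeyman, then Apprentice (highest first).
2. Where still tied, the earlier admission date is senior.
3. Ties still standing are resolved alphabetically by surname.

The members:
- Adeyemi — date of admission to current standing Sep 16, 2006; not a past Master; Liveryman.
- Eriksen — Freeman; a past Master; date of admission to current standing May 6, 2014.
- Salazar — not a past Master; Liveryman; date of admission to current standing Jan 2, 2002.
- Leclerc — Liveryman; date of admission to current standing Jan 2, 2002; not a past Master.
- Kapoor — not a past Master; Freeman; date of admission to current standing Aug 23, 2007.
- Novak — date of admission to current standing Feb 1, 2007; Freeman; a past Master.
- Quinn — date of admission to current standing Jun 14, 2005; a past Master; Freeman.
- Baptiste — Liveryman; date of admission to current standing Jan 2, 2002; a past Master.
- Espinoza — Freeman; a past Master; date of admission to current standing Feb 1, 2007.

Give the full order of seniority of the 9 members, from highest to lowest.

By standing in the guild: Baptiste, Leclerc, Salazar and Adeyemi (Liveryman); then Quinn, Espinoza, Novak, Kapoor and Eriksen (Freeman).
Among Baptiste, Leclerc, Salazar and Adeyemi, by date of admission to current standing (earlier first): Baptiste, Leclerc and Salazar (Jan 2, 2002) before Adeyemi (Sep 16, 2006).
Among Baptiste, Leclerc and Salazar, alphabetically by surname: Baptiste before Leclerc before Salazar.
Among Quinn, Espinoza, Novak, Kapoor and Eriksen, by date of admission to current standing (earlier first): Quinn (Jun 14, 2005) before Espinoza and Novak (Feb 1, 2007) before Kapoor (Aug 23, 2007) before Eriksen (May 6, 2014).
Among Espinoza and Novak, alphabetically by surname: Espinoza before Novak.
Full order: Baptiste, Leclerc, Salazar, Adeyemi, Quinn, Espinoza, Novak, Kapoor, Eriksen.

Baptiste, Leclerc, Salazar, Adeyemi, Quinn, Espinoza, Novak, Kapoor, Eriksen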